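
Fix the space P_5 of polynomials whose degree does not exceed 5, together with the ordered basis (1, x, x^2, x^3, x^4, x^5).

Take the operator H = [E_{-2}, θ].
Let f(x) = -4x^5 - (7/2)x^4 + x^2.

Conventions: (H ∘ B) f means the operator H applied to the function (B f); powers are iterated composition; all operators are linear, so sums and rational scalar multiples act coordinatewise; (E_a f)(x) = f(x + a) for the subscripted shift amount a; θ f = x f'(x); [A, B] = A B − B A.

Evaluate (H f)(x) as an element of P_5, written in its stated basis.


the result is g(x) = 40x^4 - 292x^3 + 792x^2 - 948x + 424

θ f = -20x^5 - 14x^4 + 2x^2
E_{-2} θ f = -20x^5 + 186x^4 - 688x^3 + 1266x^2 - 1160x + 424
E_{-2} f = -4x^5 + (73/2)x^4 - 132x^3 + 237x^2 - 212x + 76
θ E_{-2} f = -20x^5 + 146x^4 - 396x^3 + 474x^2 - 212x
[E_{-2}, θ] f = 40x^4 - 292x^3 + 792x^2 - 948x + 424


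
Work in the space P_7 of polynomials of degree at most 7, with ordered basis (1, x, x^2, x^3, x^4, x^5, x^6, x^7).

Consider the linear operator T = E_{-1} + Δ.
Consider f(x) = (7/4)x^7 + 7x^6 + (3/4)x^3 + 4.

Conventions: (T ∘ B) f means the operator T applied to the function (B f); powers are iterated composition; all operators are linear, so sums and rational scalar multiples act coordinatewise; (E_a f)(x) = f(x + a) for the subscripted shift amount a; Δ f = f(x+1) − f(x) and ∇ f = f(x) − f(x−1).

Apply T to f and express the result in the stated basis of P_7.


g(x) = (7/4)x^7 + 7x^6 + (147/2)x^5 + 210x^4 + (493/4)x^3 + 210x^2 + 29x + 18

E_{-1} f = (7/4)x^7 - (21/4)x^6 - (21/4)x^5 + (175/4)x^4 - 78x^3 + 66x^2 - (55/2)x + 17/2
Δ f = (49/4)x^6 + (315/4)x^5 + (665/4)x^4 + (805/4)x^3 + 144x^2 + (113/2)x + 19/2
(E_{-1} + Δ) f = (7/4)x^7 + 7x^6 + (147/2)x^5 + 210x^4 + (493/4)x^3 + 210x^2 + 29x + 18


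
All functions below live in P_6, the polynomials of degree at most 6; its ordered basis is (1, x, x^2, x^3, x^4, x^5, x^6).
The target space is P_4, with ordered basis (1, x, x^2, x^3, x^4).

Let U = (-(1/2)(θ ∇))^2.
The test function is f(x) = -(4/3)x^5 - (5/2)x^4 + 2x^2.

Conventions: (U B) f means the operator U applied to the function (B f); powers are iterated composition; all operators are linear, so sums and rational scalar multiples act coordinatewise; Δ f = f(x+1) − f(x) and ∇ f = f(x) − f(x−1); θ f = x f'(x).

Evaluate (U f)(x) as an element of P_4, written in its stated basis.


∇ f = -(20/3)x^4 + (10/3)x^3 + (5/3)x^2 + (2/3)x - 5/6
θ ∇ f = -(80/3)x^4 + 10x^3 + (10/3)x^2 + (2/3)x
(-(1/2)(θ ∇)) f = (40/3)x^4 - 5x^3 - (5/3)x^2 - (1/3)x
∇ (-(1/2)(θ ∇)) f = (160/3)x^3 - 95x^2 + 65x - 17
θ ∇ (-(1/2)(θ ∇)) f = 160x^3 - 190x^2 + 65x
(-(1/2)(θ ∇)) (-(1/2)(θ ∇)) f = -80x^3 + 95x^2 - (65/2)x

the image equals g(x) = -80x^3 + 95x^2 - (65/2)x


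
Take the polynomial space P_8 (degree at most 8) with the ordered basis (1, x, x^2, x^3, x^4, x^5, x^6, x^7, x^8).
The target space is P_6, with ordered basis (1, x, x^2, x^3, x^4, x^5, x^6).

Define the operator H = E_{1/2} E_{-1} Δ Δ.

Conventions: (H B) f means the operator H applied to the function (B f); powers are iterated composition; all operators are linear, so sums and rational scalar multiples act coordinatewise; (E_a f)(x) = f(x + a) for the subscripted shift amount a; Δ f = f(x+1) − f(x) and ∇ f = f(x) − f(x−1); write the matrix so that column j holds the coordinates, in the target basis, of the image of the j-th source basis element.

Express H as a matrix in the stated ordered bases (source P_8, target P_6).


image of 1: 0
image of x: 0
image of x^2: 2
image of x^3: 6x + 3
image of x^4: 12x^2 + 12x + 5
image of x^5: 20x^3 + 30x^2 + 25x + 15/2
image of x^6: 30x^4 + 60x^3 + 75x^2 + 45x + 91/8
image of x^7: 42x^5 + 105x^4 + 175x^3 + (315/2)x^2 + (637/8)x + 273/16
image of x^8: 56x^6 + 168x^5 + 350x^4 + 420x^3 + (637/2)x^2 + (273/2)x + 205/8
each image's coordinates form column j of the matrix

the matrix is [[0, 0, 2, 3, 5, 15/2, 91/8, 273/16, 205/8]; [0, 0, 0, 6, 12, 25, 45, 637/8, 273/2]; [0, 0, 0, 0, 12, 30, 75, 315/2, 637/2]; [0, 0, 0, 0, 0, 20, 60, 175, 420]; [0, 0, 0, 0, 0, 0, 30, 105, 350]; [0, 0, 0, 0, 0, 0, 0, 42, 168]; [0, 0, 0, 0, 0, 0, 0, 0, 56]] (rows listed top to bottom)


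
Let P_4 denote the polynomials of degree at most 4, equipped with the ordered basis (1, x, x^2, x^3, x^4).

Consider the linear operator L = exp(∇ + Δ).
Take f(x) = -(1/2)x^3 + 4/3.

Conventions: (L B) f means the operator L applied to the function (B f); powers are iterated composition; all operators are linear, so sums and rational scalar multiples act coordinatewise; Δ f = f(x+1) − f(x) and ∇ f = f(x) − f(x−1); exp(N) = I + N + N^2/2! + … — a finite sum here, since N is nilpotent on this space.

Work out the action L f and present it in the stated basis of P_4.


g(x) = -(1/2)x^3 - 3x^2 - 6x - 11/3

order-1 term: -3x^2 - 1
order-2 term: -6x
order-3 term: -4
the series for exp(∇ + Δ) f terminates at order 3
exp(∇ + Δ) f = -(1/2)x^3 - 3x^2 - 6x - 11/3


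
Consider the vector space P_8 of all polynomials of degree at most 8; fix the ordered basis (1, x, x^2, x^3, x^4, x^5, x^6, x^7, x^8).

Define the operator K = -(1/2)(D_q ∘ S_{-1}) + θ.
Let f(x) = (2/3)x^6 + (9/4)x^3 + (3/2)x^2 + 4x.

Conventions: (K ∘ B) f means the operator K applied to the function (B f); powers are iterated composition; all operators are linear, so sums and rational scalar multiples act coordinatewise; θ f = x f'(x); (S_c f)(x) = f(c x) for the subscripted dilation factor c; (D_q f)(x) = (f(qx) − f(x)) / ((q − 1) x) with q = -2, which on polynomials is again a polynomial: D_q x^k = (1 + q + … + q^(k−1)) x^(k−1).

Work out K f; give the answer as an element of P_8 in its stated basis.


S_{-1} f = (2/3)x^6 - (9/4)x^3 + (3/2)x^2 - 4x
D_q S_{-1} f = -14x^5 - (27/4)x^2 - (3/2)x - 4
(-(1/2)(D_q ∘ S_{-1})) f = 7x^5 + (27/8)x^2 + (3/4)x + 2
θ f = 4x^6 + (27/4)x^3 + 3x^2 + 4x
(-(1/2)(D_q ∘ S_{-1}) + θ) f = 4x^6 + 7x^5 + (27/4)x^3 + (51/8)x^2 + (19/4)x + 2

g(x) = 4x^6 + 7x^5 + (27/4)x^3 + (51/8)x^2 + (19/4)x + 2


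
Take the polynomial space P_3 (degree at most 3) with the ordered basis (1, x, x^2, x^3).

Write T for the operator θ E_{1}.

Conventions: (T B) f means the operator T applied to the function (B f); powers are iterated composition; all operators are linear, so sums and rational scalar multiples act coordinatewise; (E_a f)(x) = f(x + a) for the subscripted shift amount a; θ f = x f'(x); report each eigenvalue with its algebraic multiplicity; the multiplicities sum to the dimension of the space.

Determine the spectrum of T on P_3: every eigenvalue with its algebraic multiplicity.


λ = 0 (multiplicity 1), λ = 1 (multiplicity 1), λ = 2 (multiplicity 1), λ = 3 (multiplicity 1)

image of 1: 0
image of x: x
image of x^2: 2x^2 + 2x
image of x^3: 3x^3 + 6x^2 + 3x
the matrix is upper triangular; its diagonal is (0, 1, 2, 3)
for a triangular matrix the eigenvalues are the diagonal entries, with algebraic multiplicity their repetition count


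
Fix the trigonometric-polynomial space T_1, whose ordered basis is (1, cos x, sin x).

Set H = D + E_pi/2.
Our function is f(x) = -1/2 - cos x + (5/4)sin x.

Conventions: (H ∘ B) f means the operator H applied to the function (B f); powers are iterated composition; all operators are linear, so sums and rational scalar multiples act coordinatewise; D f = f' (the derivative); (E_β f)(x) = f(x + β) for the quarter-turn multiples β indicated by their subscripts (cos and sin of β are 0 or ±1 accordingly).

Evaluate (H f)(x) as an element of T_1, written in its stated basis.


D f = (5/4)cos x + sin x
E_pi/2 f = -1/2 + (5/4)cos x + sin x
(D + E_pi/2) f = -1/2 + (5/2)cos x + 2sin x

the image equals g(x) = -1/2 + (5/2)cos x + 2sin x


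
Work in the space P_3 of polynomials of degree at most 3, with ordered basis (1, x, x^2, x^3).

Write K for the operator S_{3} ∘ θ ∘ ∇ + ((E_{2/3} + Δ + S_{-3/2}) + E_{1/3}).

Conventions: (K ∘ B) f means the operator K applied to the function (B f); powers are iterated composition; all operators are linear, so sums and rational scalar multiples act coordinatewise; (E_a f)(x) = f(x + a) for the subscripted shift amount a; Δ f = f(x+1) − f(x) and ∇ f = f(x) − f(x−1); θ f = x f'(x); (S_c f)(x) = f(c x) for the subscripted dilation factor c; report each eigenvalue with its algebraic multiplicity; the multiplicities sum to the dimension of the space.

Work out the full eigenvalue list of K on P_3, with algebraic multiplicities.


λ = -11/8 (multiplicity 1), λ = 1/2 (multiplicity 1), λ = 3 (multiplicity 1), λ = 17/4 (multiplicity 1)

image of 1: 3
image of x: (1/2)x + 2
image of x^2: (17/4)x^2 + 10x + 14/9
image of x^3: -(11/8)x^3 + 60x^2 - (13/3)x + 4/3
the matrix is upper triangular; its diagonal is (3, 1/2, 17/4, -11/8)
for a triangular matrix the eigenvalues are the diagonal entries, with algebraic multiplicity their repetition count


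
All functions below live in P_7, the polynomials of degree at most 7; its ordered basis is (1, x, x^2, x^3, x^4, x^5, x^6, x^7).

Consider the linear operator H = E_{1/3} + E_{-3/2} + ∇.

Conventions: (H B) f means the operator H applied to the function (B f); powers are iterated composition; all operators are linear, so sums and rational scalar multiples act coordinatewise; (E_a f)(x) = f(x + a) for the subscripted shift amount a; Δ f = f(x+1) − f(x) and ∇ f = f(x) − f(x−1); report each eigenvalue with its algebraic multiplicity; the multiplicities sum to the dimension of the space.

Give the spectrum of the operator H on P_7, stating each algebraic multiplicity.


image of 1: 2
image of x: 2x - 1/6
image of x^2: 2x^2 - (1/3)x + 49/36
image of x^3: 2x^3 - (1/2)x^2 + (49/12)x - 505/216
image of x^4: 2x^4 - (2/3)x^3 + (49/6)x^2 - (505/54)x + 5281/1296
image of x^5: 2x^5 - (5/6)x^4 + (245/18)x^3 - (2525/108)x^2 + (26405/1296)x - 51241/7776
image of x^6: 2x^6 - x^5 + (245/12)x^4 - (2525/54)x^3 + (26405/432)x^2 - (51241/1296)x + 484849/46656
image of x^7: 2x^7 - (7/6)x^6 + (343/12)x^5 - (17675/216)x^4 + (184835/1296)x^3 - (358687/2592)x^2 + (3393943/46656)x - 4502905/279936
the matrix is upper triangular; its diagonal is (2, 2, 2, 2, 2, 2, 2, 2)
for a triangular matrix the eigenvalues are the diagonal entries, with algebraic multiplicity their repetition count

λ = 2 (multiplicity 8)


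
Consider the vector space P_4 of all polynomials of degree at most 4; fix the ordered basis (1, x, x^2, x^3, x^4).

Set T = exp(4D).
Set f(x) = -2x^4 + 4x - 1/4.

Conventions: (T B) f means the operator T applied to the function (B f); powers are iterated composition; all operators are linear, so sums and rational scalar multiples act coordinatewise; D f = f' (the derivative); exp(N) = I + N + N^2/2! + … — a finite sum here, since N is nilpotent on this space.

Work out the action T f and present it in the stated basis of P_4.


g(x) = -2x^4 - 32x^3 - 192x^2 - 508x - 1985/4

order-1 term: -32x^3 + 16
order-2 term: -192x^2
order-3 term: -512x
order-4 term: -512
the series for exp(4D) f terminates at order 4
exp(4D) f = -2x^4 - 32x^3 - 192x^2 - 508x - 1985/4


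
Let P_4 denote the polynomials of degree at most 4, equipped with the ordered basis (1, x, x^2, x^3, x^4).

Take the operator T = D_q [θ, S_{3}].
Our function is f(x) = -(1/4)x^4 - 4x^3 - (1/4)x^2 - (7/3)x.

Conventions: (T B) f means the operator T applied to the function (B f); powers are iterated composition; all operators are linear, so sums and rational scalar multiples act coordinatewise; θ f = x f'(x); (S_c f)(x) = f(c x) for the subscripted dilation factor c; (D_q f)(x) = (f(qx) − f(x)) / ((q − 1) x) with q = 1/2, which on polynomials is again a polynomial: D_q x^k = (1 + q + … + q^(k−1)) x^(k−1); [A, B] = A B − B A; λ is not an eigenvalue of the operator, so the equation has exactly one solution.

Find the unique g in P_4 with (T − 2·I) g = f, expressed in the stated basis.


g(x) = (1/8)x^4 + 2x^3 + (1/8)x^2 + (7/6)x

write g with unknown coordinates in the stated basis and equate coefficients in (T − 2·I) g = f
solving from the highest basis element down gives g = (1/8)x^4 + 2x^3 + (1/8)x^2 + (7/6)x
check: T g = 0
so T g − 2·g = -(1/4)x^4 - 4x^3 - (1/4)x^2 - (7/3)x = f ✓


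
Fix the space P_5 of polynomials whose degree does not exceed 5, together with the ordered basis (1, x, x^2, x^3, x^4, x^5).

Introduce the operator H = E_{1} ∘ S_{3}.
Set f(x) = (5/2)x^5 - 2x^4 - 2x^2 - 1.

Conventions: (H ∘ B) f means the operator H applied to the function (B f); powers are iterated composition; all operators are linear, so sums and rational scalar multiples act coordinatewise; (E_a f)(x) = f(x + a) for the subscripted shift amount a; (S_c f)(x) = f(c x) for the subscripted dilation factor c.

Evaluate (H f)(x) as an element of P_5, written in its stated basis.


S_{3} f = (1215/2)x^5 - 162x^4 - 18x^2 - 1
E_{1} S_{3} f = (1215/2)x^5 + (5751/2)x^4 + 5427x^3 + 5085x^2 + (4707/2)x + 853/2

the result is g(x) = (1215/2)x^5 + (5751/2)x^4 + 5427x^3 + 5085x^2 + (4707/2)x + 853/2


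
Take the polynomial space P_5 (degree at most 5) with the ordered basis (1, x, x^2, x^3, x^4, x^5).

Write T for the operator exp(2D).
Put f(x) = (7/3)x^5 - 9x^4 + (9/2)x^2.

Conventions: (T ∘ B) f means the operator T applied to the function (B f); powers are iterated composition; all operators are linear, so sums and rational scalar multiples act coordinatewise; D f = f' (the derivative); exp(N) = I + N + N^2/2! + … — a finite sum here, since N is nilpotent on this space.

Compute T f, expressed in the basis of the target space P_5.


order-1 term: (70/3)x^4 - 72x^3 + 18x
order-2 term: (280/3)x^3 - 216x^2 + 18
order-3 term: (560/3)x^2 - 288x
order-4 term: (560/3)x - 144
order-5 term: 224/3
the series for exp(2D) f terminates at order 5
exp(2D) f = (7/3)x^5 + (43/3)x^4 + (64/3)x^3 - (149/6)x^2 - (250/3)x - 154/3

g(x) = (7/3)x^5 + (43/3)x^4 + (64/3)x^3 - (149/6)x^2 - (250/3)x - 154/3


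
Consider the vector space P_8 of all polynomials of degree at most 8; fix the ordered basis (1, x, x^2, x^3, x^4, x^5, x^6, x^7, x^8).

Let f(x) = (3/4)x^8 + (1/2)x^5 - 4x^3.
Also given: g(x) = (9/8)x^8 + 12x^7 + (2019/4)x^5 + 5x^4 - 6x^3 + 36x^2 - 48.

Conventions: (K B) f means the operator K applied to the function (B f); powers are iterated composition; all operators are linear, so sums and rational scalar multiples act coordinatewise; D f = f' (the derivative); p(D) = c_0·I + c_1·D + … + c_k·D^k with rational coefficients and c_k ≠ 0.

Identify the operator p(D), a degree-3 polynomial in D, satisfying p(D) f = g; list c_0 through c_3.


D^0 f = (3/4)x^8 + (1/2)x^5 - 4x^3
D^1 f = 6x^7 + (5/2)x^4 - 12x^2
D^2 f = 42x^6 + 10x^3 - 24x
D^3 f = 252x^5 + 30x^2 - 24
matching coefficients of g against c_0 f + c_1 Df + … from the top degree down determines the c_i
solution: c_0 = 3/2, c_1 = 2, c_2 = 0, c_3 = 2

c_0 = 3/2, c_1 = 2, c_2 = 0, c_3 = 2


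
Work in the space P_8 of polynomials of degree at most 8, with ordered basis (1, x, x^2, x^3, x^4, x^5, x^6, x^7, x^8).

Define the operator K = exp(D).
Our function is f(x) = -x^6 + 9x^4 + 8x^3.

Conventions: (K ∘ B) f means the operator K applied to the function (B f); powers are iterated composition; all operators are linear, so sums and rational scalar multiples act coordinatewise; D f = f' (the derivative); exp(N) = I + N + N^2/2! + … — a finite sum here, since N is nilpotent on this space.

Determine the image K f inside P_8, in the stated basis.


g(x) = -x^6 - 6x^5 - 6x^4 + 24x^3 + 63x^2 + 54x + 16

order-1 term: -6x^5 + 36x^3 + 24x^2
order-2 term: -15x^4 + 54x^2 + 24x
order-3 term: -20x^3 + 36x + 8
order-4 term: -15x^2 + 9
order-5 term: -6x
order-6 term: -1
the series for exp(D) f terminates at order 6
exp(D) f = -x^6 - 6x^5 - 6x^4 + 24x^3 + 63x^2 + 54x + 16


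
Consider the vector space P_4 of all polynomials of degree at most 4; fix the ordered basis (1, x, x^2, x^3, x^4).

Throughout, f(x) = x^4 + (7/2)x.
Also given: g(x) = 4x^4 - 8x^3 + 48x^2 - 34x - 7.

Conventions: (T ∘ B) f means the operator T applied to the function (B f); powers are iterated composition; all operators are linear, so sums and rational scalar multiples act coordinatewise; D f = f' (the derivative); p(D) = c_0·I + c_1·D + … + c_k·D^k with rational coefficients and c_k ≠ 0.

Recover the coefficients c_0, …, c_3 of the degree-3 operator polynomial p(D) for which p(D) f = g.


c_0 = 4, c_1 = -2, c_2 = 4, c_3 = -2

D^0 f = x^4 + (7/2)x
D^1 f = 4x^3 + 7/2
D^2 f = 12x^2
D^3 f = 24x
matching coefficients of g against c_0 f + c_1 Df + … from the top degree down determines the c_i
solution: c_0 = 4, c_1 = -2, c_2 = 4, c_3 = -2


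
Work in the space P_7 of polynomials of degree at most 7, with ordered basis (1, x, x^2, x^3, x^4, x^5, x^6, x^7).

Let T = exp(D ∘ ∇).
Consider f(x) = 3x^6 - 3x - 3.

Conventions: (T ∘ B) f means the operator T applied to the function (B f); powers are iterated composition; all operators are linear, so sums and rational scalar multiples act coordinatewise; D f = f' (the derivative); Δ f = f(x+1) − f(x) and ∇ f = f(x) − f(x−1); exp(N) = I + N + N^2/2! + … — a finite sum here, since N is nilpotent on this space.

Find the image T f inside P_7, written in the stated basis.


order-1 term: 90x^4 - 180x^3 + 180x^2 - 90x + 18
order-2 term: 540x^2 - 1080x + 630
order-3 term: 360
the series for exp(D ∘ ∇) f terminates at order 3
exp(D ∘ ∇) f = 3x^6 + 90x^4 - 180x^3 + 720x^2 - 1173x + 1005

the result is g(x) = 3x^6 + 90x^4 - 180x^3 + 720x^2 - 1173x + 1005


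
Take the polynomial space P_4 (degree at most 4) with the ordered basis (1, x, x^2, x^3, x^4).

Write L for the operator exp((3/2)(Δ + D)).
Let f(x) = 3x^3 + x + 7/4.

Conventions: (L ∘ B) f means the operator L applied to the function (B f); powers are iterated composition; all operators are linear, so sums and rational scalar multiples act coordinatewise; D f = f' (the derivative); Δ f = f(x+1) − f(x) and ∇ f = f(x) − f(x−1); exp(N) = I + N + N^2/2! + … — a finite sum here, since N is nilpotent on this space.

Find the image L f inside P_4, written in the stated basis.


g(x) = 3x^3 + 27x^2 + (191/2)x + 523/4

order-1 term: 27x^2 + (27/2)x + 15/2
order-2 term: 81x + 81/2
order-3 term: 81
the series for exp((3/2)(Δ + D)) f terminates at order 3
exp((3/2)(Δ + D)) f = 3x^3 + 27x^2 + (191/2)x + 523/4


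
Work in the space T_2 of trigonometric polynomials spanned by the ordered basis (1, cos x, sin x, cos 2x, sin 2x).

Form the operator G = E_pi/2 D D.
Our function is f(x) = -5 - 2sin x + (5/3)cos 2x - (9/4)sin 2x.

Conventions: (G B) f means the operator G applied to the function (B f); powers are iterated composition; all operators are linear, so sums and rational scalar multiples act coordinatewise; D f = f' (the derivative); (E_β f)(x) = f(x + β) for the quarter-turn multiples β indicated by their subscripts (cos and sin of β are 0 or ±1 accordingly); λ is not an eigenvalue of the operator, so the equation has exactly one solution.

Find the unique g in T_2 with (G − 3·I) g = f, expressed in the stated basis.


write g with unknown coordinates in the stated basis and equate coefficients in (G − 3·I) g = f
solving from the highest basis element down gives g = 5/3 - (1/5)cos x + (3/5)sin x + (5/3)cos 2x - (9/4)sin 2x
check: G g = -(3/5)cos x - (1/5)sin x + (20/3)cos 2x - 9sin 2x
so G g − 3·g = -5 - 2sin x + (5/3)cos 2x - (9/4)sin 2x = f ✓

g(x) = 5/3 - (1/5)cos x + (3/5)sin x + (5/3)cos 2x - (9/4)sin 2x


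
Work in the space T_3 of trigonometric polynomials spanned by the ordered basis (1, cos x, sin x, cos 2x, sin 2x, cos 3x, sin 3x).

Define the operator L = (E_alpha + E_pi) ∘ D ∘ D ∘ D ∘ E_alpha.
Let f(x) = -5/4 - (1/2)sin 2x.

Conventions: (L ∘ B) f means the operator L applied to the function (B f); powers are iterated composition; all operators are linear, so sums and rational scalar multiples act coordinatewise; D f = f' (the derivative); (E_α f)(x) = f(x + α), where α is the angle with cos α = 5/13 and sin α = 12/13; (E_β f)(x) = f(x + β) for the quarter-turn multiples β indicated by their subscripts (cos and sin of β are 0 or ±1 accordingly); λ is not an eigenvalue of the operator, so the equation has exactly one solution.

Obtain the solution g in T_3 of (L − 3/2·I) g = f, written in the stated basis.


write g with unknown coordinates in the stated basis and equate coefficients in (L − 3/2·I) g = f
solving from the highest basis element down gives g = 5/6 + (29600/488939)cos 2x + (1803/44449)sin 2x
check: L g = (44400/488939)cos 2x - (19520/44449)sin 2x
so L g − 3/2·g = -5/4 - (1/2)sin 2x = f ✓

the image equals g(x) = 5/6 + (29600/488939)cos 2x + (1803/44449)sin 2x


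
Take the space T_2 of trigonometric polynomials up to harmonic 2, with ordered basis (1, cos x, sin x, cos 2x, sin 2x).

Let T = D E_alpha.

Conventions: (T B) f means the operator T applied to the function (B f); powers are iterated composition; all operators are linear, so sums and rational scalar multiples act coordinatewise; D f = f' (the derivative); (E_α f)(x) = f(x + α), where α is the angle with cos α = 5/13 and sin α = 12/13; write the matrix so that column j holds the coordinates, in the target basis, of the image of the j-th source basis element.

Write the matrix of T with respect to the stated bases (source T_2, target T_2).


the matrix is [[0, 0, 0, 0, 0]; [0, -12/13, 5/13, 0, 0]; [0, -5/13, -12/13, 0, 0]; [0, 0, 0, -240/169, -238/169]; [0, 0, 0, 238/169, -240/169]] (rows listed top to bottom)

image of 1: 0
image of cos x: -(12/13)cos x - (5/13)sin x
image of sin x: (5/13)cos x - (12/13)sin x
image of cos 2x: -(240/169)cos 2x + (238/169)sin 2x
image of sin 2x: -(238/169)cos 2x - (240/169)sin 2x
each image's coordinates form column j of the matrix


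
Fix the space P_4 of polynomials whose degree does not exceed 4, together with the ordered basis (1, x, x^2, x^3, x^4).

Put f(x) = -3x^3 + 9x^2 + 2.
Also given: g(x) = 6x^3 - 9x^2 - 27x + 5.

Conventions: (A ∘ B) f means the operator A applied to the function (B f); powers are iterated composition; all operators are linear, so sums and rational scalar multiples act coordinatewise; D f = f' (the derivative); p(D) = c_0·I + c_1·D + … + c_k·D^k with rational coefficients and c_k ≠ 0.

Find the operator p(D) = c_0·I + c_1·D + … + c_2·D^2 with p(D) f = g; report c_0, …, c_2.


D^0 f = -3x^3 + 9x^2 + 2
D^1 f = -9x^2 + 18x
D^2 f = -18x + 18
matching coefficients of g against c_0 f + c_1 Df + … from the top degree down determines the c_i
solution: c_0 = -2, c_1 = -1, c_2 = 1/2

p(D) = -2·I − D + (1/2)·D^2, i.e. c_0 = -2, c_1 = -1, c_2 = 1/2


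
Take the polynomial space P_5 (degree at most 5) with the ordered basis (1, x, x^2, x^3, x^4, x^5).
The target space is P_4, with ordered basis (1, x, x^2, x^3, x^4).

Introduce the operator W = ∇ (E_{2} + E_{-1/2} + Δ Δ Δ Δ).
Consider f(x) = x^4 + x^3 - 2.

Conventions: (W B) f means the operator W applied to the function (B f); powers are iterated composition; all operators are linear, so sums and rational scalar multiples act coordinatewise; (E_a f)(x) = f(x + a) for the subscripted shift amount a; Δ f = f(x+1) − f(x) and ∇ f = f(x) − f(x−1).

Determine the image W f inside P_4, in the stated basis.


g(x) = 8x^3 + 12x^2 + 44x + 81/4

E_{2} f = x^4 + 9x^3 + 30x^2 + 44x + 22
E_{-1/2} f = x^4 - x^3 + (1/4)x - 33/16
Δ f = 4x^3 + 9x^2 + 7x + 2
Δ Δ f = 12x^2 + 30x + 20
Δ (Δ Δ) f = 24x + 42
Δ Δ (Δ Δ) f = 24
(E_{2} + E_{-1/2} + Δ Δ Δ Δ) f = 2x^4 + 8x^3 + 30x^2 + (177/4)x + 703/16
∇ (E_{2} + E_{-1/2} + Δ Δ Δ Δ) f = 8x^3 + 12x^2 + 44x + 81/4


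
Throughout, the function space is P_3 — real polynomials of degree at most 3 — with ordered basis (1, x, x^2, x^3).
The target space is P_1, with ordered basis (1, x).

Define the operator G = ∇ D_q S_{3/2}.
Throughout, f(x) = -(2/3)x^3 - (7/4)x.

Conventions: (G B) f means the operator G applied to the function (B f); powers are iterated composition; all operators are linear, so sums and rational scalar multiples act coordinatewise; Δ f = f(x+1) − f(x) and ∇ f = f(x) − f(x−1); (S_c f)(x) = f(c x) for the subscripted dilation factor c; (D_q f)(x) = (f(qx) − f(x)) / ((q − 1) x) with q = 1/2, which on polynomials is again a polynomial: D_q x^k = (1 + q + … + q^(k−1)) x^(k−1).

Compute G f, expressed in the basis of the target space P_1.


S_{3/2} f = -(9/4)x^3 - (21/8)x
D_q S_{3/2} f = -(63/16)x^2 - 21/8
∇ D_q S_{3/2} f = -(63/8)x + 63/16

the image equals g(x) = -(63/8)x + 63/16


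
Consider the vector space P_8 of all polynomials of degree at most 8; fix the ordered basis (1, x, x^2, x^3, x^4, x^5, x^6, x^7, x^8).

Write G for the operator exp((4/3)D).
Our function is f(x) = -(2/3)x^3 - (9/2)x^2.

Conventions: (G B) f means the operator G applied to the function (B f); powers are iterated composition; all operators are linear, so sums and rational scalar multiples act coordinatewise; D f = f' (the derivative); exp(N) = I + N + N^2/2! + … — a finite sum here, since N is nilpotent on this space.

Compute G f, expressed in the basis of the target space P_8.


order-1 term: -(8/3)x^2 - 12x
order-2 term: -(32/9)x - 8
order-3 term: -128/81
the series for exp((4/3)D) f terminates at order 3
exp((4/3)D) f = -(2/3)x^3 - (43/6)x^2 - (140/9)x - 776/81

g(x) = -(2/3)x^3 - (43/6)x^2 - (140/9)x - 776/81


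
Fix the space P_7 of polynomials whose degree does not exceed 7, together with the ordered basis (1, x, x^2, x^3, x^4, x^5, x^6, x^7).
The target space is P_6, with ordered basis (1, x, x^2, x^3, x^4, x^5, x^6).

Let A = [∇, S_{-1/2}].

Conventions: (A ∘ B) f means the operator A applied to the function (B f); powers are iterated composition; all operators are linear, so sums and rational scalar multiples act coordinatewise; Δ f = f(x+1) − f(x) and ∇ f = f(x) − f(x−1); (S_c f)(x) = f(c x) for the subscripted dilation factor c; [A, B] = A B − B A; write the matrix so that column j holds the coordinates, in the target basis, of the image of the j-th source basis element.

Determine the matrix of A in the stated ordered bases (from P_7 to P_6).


the matrix is [[0, -3/2, 3/4, -9/8, 15/16, -33/32, 63/64, -129/128]; [0, 0, 3/2, -9/8, 9/4, -75/32, 99/32, -441/128]; [0, 0, 0, -9/8, 9/8, -45/16, 225/64, -693/128]; [0, 0, 0, 0, 3/4, -15/16, 45/16, -525/128]; [0, 0, 0, 0, 0, -15/32, 45/64, -315/128]; [0, 0, 0, 0, 0, 0, 9/32, -63/128]; [0, 0, 0, 0, 0, 0, 0, -21/128]] (rows listed top to bottom)

image of 1: 0
image of x: -3/2
image of x^2: (3/2)x + 3/4
image of x^3: -(9/8)x^2 - (9/8)x - 9/8
image of x^4: (3/4)x^3 + (9/8)x^2 + (9/4)x + 15/16
image of x^5: -(15/32)x^4 - (15/16)x^3 - (45/16)x^2 - (75/32)x - 33/32
image of x^6: (9/32)x^5 + (45/64)x^4 + (45/16)x^3 + (225/64)x^2 + (99/32)x + 63/64
image of x^7: -(21/128)x^6 - (63/128)x^5 - (315/128)x^4 - (525/128)x^3 - (693/128)x^2 - (441/128)x - 129/128
each image's coordinates form column j of the matrix


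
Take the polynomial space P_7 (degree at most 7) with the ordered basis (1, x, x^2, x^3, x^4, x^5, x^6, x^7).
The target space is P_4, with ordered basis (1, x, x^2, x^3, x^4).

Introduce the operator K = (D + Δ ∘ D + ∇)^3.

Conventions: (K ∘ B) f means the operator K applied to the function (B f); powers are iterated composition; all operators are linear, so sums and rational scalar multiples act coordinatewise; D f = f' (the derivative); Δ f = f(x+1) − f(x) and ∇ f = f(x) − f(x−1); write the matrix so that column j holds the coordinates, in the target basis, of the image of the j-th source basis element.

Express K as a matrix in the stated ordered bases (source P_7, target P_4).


the matrix is [[0, 0, 0, 48, 144, 1140, 4050, 22764]; [0, 0, 0, 0, 192, 720, 6840, 28350]; [0, 0, 0, 0, 0, 480, 2160, 23940]; [0, 0, 0, 0, 0, 0, 960, 5040]; [0, 0, 0, 0, 0, 0, 0, 1680]] (rows listed top to bottom)

image of 1: 0
image of x: 0
image of x^2: 0
image of x^3: 48
image of x^4: 192x + 144
image of x^5: 480x^2 + 720x + 1140
image of x^6: 960x^3 + 2160x^2 + 6840x + 4050
image of x^7: 1680x^4 + 5040x^3 + 23940x^2 + 28350x + 22764
each image's coordinates form column j of the matrix


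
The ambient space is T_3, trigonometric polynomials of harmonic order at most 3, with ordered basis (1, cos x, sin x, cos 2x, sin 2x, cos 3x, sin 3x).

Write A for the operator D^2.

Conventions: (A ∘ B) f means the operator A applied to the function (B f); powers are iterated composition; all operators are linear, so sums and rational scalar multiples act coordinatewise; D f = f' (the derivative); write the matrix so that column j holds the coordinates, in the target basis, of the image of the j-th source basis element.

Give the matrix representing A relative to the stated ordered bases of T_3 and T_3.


the matrix is [[0, 0, 0, 0, 0, 0, 0]; [0, -1, 0, 0, 0, 0, 0]; [0, 0, -1, 0, 0, 0, 0]; [0, 0, 0, -4, 0, 0, 0]; [0, 0, 0, 0, -4, 0, 0]; [0, 0, 0, 0, 0, -9, 0]; [0, 0, 0, 0, 0, 0, -9]] (rows listed top to bottom)

image of 1: 0
image of cos x: -cos x
image of sin x: -sin x
image of cos 2x: -4cos 2x
image of sin 2x: -4sin 2x
image of cos 3x: -9cos 3x
image of sin 3x: -9sin 3x
each image's coordinates form column j of the matrix


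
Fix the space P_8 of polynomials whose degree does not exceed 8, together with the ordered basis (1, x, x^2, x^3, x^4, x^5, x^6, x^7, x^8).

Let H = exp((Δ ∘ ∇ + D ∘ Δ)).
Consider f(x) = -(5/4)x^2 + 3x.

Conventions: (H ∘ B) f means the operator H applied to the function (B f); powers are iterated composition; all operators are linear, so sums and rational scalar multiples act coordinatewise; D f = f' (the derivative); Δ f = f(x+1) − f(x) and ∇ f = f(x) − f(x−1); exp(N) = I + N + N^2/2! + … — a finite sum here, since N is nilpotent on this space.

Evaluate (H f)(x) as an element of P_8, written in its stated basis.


order-1 term: -5
the series for exp((Δ ∘ ∇ + D ∘ Δ)) f terminates at order 1
exp((Δ ∘ ∇ + D ∘ Δ)) f = -(5/4)x^2 + 3x - 5

the image equals g(x) = -(5/4)x^2 + 3x - 5


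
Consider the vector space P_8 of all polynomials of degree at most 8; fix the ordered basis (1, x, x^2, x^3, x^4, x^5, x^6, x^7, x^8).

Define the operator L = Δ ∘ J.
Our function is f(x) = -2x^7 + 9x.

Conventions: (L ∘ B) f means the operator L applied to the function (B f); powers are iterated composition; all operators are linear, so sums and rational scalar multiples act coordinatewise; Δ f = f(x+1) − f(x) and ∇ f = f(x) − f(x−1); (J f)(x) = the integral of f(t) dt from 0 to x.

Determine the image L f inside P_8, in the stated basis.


g(x) = -2x^7 - 7x^6 - 14x^5 - (35/2)x^4 - 14x^3 - 7x^2 + 7x + 17/4

J f = -(1/4)x^8 + (9/2)x^2
Δ J f = -2x^7 - 7x^6 - 14x^5 - (35/2)x^4 - 14x^3 - 7x^2 + 7x + 17/4


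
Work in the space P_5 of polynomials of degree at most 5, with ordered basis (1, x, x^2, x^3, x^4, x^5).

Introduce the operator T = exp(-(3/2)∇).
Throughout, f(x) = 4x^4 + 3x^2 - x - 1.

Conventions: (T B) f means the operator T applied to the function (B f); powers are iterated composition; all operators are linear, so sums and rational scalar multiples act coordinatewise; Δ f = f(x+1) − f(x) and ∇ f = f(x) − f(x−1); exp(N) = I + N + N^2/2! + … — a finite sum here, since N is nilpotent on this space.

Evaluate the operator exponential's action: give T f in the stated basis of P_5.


order-1 term: -24x^3 + 36x^2 - 33x + 12
order-2 term: 54x^2 - 108x + 279/4
order-3 term: -54x + 81
order-4 term: 81/4
the series for exp(-(3/2)∇) f terminates at order 4
exp(-(3/2)∇) f = 4x^4 - 24x^3 + 93x^2 - 196x + 182

the image equals g(x) = 4x^4 - 24x^3 + 93x^2 - 196x + 182


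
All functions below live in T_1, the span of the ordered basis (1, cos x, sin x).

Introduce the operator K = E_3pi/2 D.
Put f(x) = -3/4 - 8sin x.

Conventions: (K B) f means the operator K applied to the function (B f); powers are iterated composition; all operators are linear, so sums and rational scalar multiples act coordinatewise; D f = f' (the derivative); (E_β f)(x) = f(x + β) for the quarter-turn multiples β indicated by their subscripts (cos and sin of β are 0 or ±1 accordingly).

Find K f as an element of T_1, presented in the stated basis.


g(x) = -8sin x

D f = -8cos x
E_3pi/2 D f = -8sin x


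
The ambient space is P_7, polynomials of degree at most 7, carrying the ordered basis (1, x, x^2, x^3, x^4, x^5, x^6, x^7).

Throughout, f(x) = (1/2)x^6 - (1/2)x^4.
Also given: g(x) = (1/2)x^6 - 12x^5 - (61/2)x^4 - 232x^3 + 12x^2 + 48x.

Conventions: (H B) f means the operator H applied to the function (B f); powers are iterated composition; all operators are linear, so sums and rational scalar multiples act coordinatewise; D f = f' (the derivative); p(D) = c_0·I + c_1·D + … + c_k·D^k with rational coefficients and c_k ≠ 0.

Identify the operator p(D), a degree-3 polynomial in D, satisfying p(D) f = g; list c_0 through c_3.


c_0 = 1, c_1 = -4, c_2 = -2, c_3 = -4

D^0 f = (1/2)x^6 - (1/2)x^4
D^1 f = 3x^5 - 2x^3
D^2 f = 15x^4 - 6x^2
D^3 f = 60x^3 - 12x
matching coefficients of g against c_0 f + c_1 Df + … from the top degree down determines the c_i
solution: c_0 = 1, c_1 = -4, c_2 = -2, c_3 = -4


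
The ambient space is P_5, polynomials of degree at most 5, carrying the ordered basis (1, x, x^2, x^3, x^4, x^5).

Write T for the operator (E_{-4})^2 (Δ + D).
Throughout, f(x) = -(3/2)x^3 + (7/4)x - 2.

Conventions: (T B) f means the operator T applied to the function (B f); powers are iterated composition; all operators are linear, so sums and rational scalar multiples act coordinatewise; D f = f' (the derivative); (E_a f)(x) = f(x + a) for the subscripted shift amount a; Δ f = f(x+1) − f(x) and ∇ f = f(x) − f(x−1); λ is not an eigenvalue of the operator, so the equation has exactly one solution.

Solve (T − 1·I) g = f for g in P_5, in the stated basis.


write g with unknown coordinates in the stated basis and equate coefficients in (T − 1·I) g = f
solving from the highest basis element down gives g = (3/2)x^3 + 9x^2 - (421/4)x + 54
check: T g = 9x^2 - (207/2)x + 52
so T g − 1·g = -(3/2)x^3 + (7/4)x - 2 = f ✓

the image equals g(x) = (3/2)x^3 + 9x^2 - (421/4)x + 54


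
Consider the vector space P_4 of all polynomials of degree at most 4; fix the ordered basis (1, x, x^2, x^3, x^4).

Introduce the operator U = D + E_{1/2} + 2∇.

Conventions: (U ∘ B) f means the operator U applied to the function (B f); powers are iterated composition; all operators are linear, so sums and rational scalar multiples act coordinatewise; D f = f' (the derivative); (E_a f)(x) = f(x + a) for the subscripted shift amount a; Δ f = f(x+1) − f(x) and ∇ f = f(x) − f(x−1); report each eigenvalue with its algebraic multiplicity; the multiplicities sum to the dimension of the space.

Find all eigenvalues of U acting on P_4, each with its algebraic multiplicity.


image of 1: 1
image of x: x + 7/2
image of x^2: x^2 + 7x - 7/4
image of x^3: x^3 + (21/2)x^2 - (21/4)x + 17/8
image of x^4: x^4 + 14x^3 - (21/2)x^2 + (17/2)x - 31/16
the matrix is upper triangular; its diagonal is (1, 1, 1, 1, 1)
for a triangular matrix the eigenvalues are the diagonal entries, with algebraic multiplicity their repetition count

λ = 1 (multiplicity 5)


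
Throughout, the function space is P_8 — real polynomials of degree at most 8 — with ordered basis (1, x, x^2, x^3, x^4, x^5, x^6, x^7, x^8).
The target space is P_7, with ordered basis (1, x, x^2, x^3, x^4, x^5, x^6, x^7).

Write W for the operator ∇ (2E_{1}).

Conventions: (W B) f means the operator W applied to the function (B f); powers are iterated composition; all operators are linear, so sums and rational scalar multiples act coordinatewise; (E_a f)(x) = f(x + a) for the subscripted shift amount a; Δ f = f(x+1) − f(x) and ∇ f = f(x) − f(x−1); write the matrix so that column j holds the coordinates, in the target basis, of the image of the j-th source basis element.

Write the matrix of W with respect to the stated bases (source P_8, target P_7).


the matrix is [[0, 2, 2, 2, 2, 2, 2, 2, 2]; [0, 0, 4, 6, 8, 10, 12, 14, 16]; [0, 0, 0, 6, 12, 20, 30, 42, 56]; [0, 0, 0, 0, 8, 20, 40, 70, 112]; [0, 0, 0, 0, 0, 10, 30, 70, 140]; [0, 0, 0, 0, 0, 0, 12, 42, 112]; [0, 0, 0, 0, 0, 0, 0, 14, 56]; [0, 0, 0, 0, 0, 0, 0, 0, 16]] (rows listed top to bottom)

image of 1: 0
image of x: 2
image of x^2: 4x + 2
image of x^3: 6x^2 + 6x + 2
image of x^4: 8x^3 + 12x^2 + 8x + 2
image of x^5: 10x^4 + 20x^3 + 20x^2 + 10x + 2
image of x^6: 12x^5 + 30x^4 + 40x^3 + 30x^2 + 12x + 2
image of x^7: 14x^6 + 42x^5 + 70x^4 + 70x^3 + 42x^2 + 14x + 2
image of x^8: 16x^7 + 56x^6 + 112x^5 + 140x^4 + 112x^3 + 56x^2 + 16x + 2
each image's coordinates form column j of the matrix


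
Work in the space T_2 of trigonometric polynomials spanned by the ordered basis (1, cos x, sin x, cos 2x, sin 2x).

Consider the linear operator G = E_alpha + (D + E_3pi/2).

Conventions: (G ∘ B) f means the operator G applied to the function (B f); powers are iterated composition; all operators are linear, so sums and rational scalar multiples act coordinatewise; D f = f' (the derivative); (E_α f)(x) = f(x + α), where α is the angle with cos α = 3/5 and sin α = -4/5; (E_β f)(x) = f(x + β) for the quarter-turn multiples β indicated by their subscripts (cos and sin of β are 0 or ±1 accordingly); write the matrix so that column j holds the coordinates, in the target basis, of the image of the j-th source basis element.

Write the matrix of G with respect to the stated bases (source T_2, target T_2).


image of 1: 2
image of cos x: (3/5)cos x + (4/5)sin x
image of sin x: -(4/5)cos x + (3/5)sin x
image of cos 2x: -(32/25)cos 2x - (26/25)sin 2x
image of sin 2x: (26/25)cos 2x - (32/25)sin 2x
each image's coordinates form column j of the matrix

the matrix is [[2, 0, 0, 0, 0]; [0, 3/5, -4/5, 0, 0]; [0, 4/5, 3/5, 0, 0]; [0, 0, 0, -32/25, 26/25]; [0, 0, 0, -26/25, -32/25]] (rows listed top to bottom)


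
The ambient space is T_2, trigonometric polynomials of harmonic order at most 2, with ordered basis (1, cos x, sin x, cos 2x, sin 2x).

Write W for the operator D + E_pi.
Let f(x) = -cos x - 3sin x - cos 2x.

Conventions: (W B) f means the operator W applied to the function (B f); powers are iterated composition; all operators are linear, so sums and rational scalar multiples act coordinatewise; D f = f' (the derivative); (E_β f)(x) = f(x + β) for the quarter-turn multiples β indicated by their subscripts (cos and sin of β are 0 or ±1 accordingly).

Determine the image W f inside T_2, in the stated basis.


g(x) = -2cos x + 4sin x - cos 2x + 2sin 2x

D f = -3cos x + sin x + 2sin 2x
E_pi f = cos x + 3sin x - cos 2x
(D + E_pi) f = -2cos x + 4sin x - cos 2x + 2sin 2x


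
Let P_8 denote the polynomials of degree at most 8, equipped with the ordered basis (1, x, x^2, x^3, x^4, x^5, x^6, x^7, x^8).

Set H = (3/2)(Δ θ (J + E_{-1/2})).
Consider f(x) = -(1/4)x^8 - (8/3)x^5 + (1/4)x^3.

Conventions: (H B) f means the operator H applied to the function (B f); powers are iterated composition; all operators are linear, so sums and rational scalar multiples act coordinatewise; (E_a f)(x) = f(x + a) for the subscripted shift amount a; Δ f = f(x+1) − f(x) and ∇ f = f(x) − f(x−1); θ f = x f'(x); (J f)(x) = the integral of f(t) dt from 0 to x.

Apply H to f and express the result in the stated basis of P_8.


the image equals g(x) = -(27/8)x^8 - (75/2)x^7 - 42x^6 - (453/4)x^5 - (1763/8)x^4 - (321/2)x^3 - (3835/32)x^2 - (281/8)x - 639/128

J f = -(1/36)x^9 - (4/9)x^6 + (1/16)x^4
E_{-1/2} f = -(1/4)x^8 + x^7 - (7/4)x^6 - (11/12)x^5 + (535/96)x^4 - (287/48)x^3 + (547/192)x^2 - (121/192)x + 157/3072
(J + E_{-1/2}) f = -(1/36)x^9 - (1/4)x^8 + x^7 - (79/36)x^6 - (11/12)x^5 + (541/96)x^4 - (287/48)x^3 + (547/192)x^2 - (121/192)x + 157/3072
θ (J + E_{-1/2}) f = -(1/4)x^9 - 2x^8 + 7x^7 - (79/6)x^6 - (55/12)x^5 + (541/24)x^4 - (287/16)x^3 + (547/96)x^2 - (121/192)x
Δ θ (J + E_{-1/2}) f = -(9/4)x^8 - 25x^7 - 28x^6 - (151/2)x^5 - (1763/12)x^4 - 107x^3 - (3835/48)x^2 - (281/12)x - 213/64
((3/2)(Δ θ (J + E_{-1/2}))) f = -(27/8)x^8 - (75/2)x^7 - 42x^6 - (453/4)x^5 - (1763/8)x^4 - (321/2)x^3 - (3835/32)x^2 - (281/8)x - 639/128
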